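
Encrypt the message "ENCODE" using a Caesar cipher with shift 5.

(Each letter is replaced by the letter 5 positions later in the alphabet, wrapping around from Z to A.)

Step 1: For each letter, shift forward by 5 positions (mod 26).
  E (position 4) -> position (4+5) mod 26 = 9 -> J
  N (position 13) -> position (13+5) mod 26 = 18 -> S
  C (position 2) -> position (2+5) mod 26 = 7 -> H
  O (position 14) -> position (14+5) mod 26 = 19 -> T
  D (position 3) -> position (3+5) mod 26 = 8 -> I
  E (position 4) -> position (4+5) mod 26 = 9 -> J
Result: JSHTIJ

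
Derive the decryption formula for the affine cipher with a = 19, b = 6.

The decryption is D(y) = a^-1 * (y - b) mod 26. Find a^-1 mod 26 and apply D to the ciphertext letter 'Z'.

Step 1: Find a^-1, the modular inverse of 19 mod 26.
Step 2: We need 19 * a^-1 = 1 (mod 26).
Step 3: 19 * 11 = 209 = 8 * 26 + 1, so a^-1 = 11.
Step 4: D(y) = 11(y - 6) mod 26.
Step 5: Apply to 'Z' (y = 25): D(25) = 11 * (25 - 6) mod 26 = 11 * 19 mod 26 = 1 -> 'B'.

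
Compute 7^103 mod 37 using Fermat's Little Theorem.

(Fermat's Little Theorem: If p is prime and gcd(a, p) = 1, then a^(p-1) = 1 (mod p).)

Step 1: Since 37 is prime, by Fermat's Little Theorem: 7^36 = 1 (mod 37).
Step 2: Reduce exponent: 103 mod 36 = 31.
Step 3: So 7^103 = 7^31 (mod 37).
Step 4: 7^31 mod 37 = 33.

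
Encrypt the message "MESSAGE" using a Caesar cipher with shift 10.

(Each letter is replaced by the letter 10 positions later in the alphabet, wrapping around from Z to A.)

Step 1: For each letter, shift forward by 10 positions (mod 26).
  M (position 12) -> position (12+10) mod 26 = 22 -> W
  E (position 4) -> position (4+10) mod 26 = 14 -> O
  S (position 18) -> position (18+10) mod 26 = 2 -> C
  S (position 18) -> position (18+10) mod 26 = 2 -> C
  A (position 0) -> position (0+10) mod 26 = 10 -> K
  G (position 6) -> position (6+10) mod 26 = 16 -> Q
  E (position 4) -> position (4+10) mod 26 = 14 -> O
Result: WOCCKQO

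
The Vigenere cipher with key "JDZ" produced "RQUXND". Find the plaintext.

Step 1: Extend key: JDZJDZ
Step 2: Decrypt each letter (c - k) mod 26:
  R(17) - J(9) = (17-9) mod 26 = 8 = I
  Q(16) - D(3) = (16-3) mod 26 = 13 = N
  U(20) - Z(25) = (20-25) mod 26 = 21 = V
  X(23) - J(9) = (23-9) mod 26 = 14 = O
  N(13) - D(3) = (13-3) mod 26 = 10 = K
  D(3) - Z(25) = (3-25) mod 26 = 4 = E
Plaintext: INVOKE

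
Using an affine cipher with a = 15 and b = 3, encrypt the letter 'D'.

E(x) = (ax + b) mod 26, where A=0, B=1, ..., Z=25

Step 1: Convert 'D' to number: x = 3.
Step 2: E(3) = (15 * 3 + 3) mod 26 = 48 mod 26 = 22.
Step 3: Convert 22 back to letter: W.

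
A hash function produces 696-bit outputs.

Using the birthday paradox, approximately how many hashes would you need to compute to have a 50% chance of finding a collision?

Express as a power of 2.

Step 1: The birthday paradox gives collision probability ~50% after sqrt(2^n) = 2^(n/2) hashes.
Step 2: For 696-bit output: 2^(696/2) = 2^348.
Step 3: Approximately 2^348 hash computations needed.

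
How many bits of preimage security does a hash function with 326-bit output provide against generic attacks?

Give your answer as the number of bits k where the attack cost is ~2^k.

Step 1: The hash has a 326-bit output.
Step 2: Preimage resistance means: given a digest h(x), it should be infeasible to find any input that hashes to it.
With a 326-bit output there are 2^326 possible digests, so a generic brute-force preimage search costs about 2^326 evaluations.
Step 3: Security level = 326 bits.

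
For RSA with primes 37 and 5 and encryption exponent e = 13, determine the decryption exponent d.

Step 1: n = 37 * 5 = 185.
Step 2: phi(n) = 36 * 4 = 144.
Step 3: Find d such that 13 * d = 1 (mod 144).
Step 4: d = 13^(-1) mod 144 = 133.
Verification: 13 * 133 = 1729 = 12 * 144 + 1.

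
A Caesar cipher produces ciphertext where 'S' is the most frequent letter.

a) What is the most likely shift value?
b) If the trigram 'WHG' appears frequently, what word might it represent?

Step 1: In English, 'E' is the most frequent letter (12.7%).
Step 2: The most frequent ciphertext letter is 'S' (position 18).
Step 3: Shift = (18 - 4) mod 26 = 14.
Step 4: Decrypt 'WHG' by shifting back 14:
  W -> I
  H -> T
  G -> S
Step 5: 'WHG' decrypts to 'ITS'.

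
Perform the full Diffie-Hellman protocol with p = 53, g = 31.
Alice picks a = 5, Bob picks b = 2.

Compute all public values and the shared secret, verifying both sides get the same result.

Step 1: A = g^a mod p = 31^5 mod 53 = 35.
Step 2: B = g^b mod p = 31^2 mod 53 = 7.
Step 3: Alice computes s = B^a mod p = 7^5 mod 53 = 6.
Step 4: Bob computes s = A^b mod p = 35^2 mod 53 = 6.
Both sides agree: shared secret = 6.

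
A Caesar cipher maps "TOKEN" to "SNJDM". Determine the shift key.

Step 1: Compare first letters: T (position 19) -> S (position 18).
Step 2: Shift = (18 - 19) mod 26 = 25.
The shift value is 25.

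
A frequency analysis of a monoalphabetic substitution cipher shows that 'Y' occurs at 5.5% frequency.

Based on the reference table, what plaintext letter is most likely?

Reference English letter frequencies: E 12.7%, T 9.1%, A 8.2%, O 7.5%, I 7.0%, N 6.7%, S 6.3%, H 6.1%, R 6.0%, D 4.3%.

Step 1: The observed frequency is 5.5%.
Step 2: Compare with English frequencies:
  E: 12.7% (difference: 7.2%)
  T: 9.1% (difference: 3.6%)
  A: 8.2% (difference: 2.7%)
  O: 7.5% (difference: 2.0%)
  I: 7.0% (difference: 1.5%)
  N: 6.7% (difference: 1.2%)
  S: 6.3% (difference: 0.8%)
  H: 6.1% (difference: 0.6%)
  R: 6.0% (difference: 0.5%) <-- closest
  D: 4.3% (difference: 1.2%)
Step 3: 'Y' most likely represents 'R' (frequency 6.0%).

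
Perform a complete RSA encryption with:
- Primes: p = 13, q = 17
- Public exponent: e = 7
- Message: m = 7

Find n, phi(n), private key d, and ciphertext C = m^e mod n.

Step 1: n = 13 * 17 = 221.
Step 2: phi(n) = (13-1)(17-1) = 12 * 16 = 192.
Step 3: Find d = 7^(-1) mod 192 = 55.
  Verify: 7 * 55 = 385 = 1 (mod 192).
Step 4: C = 7^7 mod 221 = 97.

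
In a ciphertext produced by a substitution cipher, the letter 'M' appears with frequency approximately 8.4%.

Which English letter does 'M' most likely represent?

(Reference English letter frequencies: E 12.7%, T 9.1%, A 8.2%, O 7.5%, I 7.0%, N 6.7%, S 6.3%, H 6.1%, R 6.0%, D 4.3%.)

Step 1: The observed frequency is 8.4%.
Step 2: Compare with English frequencies:
  E: 12.7% (difference: 4.3%)
  T: 9.1% (difference: 0.7%)
  A: 8.2% (difference: 0.2%) <-- closest
  O: 7.5% (difference: 0.9%)
  I: 7.0% (difference: 1.4%)
  N: 6.7% (difference: 1.7%)
  S: 6.3% (difference: 2.1%)
  H: 6.1% (difference: 2.3%)
  R: 6.0% (difference: 2.4%)
  D: 4.3% (difference: 4.1%)
Step 3: 'M' most likely represents 'A' (frequency 8.2%).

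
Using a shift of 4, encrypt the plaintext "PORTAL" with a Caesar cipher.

Step 1: For each letter, shift forward by 4 positions (mod 26).
  P (position 15) -> position (15+4) mod 26 = 19 -> T
  O (position 14) -> position (14+4) mod 26 = 18 -> S
  R (position 17) -> position (17+4) mod 26 = 21 -> V
  T (position 19) -> position (19+4) mod 26 = 23 -> X
  A (position 0) -> position (0+4) mod 26 = 4 -> E
  L (position 11) -> position (11+4) mod 26 = 15 -> P
Result: TSVXEP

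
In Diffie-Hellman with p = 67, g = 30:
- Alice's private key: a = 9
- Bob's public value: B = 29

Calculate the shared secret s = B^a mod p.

Step 1: s = B^a mod p = 29^9 mod 67.
  29^1 mod 67 = 29
  29^2 mod 67 = (29 * 29) mod 67 = 37
  29^3 mod 67 = (37 * 29) mod 67 = 1
  29^4 mod 67 = (1 * 29) mod 67 = 29
  29^5 mod 67 = (29 * 29) mod 67 = 37
  29^6 mod 67 = (37 * 29) mod 67 = 1
  29^7 mod 67 = (1 * 29) mod 67 = 29
  29^8 mod 67 = (29 * 29) mod 67 = 37
  29^9 mod 67 = (37 * 29) mod 67 = 1
Result: shared secret = 1.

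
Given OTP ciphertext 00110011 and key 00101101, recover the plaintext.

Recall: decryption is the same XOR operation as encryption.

Step 1: XOR ciphertext with key:
  Ciphertext: 00110011
  Key:        00101101
  XOR:        00011110
Step 2: Plaintext = 00011110 = 30 in decimal.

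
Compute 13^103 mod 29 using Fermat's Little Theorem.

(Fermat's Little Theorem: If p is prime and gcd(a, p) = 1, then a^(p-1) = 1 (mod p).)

Step 1: Since 29 is prime, by Fermat's Little Theorem: 13^28 = 1 (mod 29).
Step 2: Reduce exponent: 103 mod 28 = 19.
Step 3: So 13^103 = 13^19 (mod 29).
Step 4: 13^19 mod 29 = 6.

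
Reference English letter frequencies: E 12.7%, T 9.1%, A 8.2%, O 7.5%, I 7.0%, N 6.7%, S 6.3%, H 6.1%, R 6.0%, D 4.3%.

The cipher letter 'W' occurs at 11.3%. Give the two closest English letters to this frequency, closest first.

Step 1: Observed frequency of 'W' is 11.3%.
Step 2: Compute distances to each reference frequency and sort:
  E (12.7%): difference = 1.4% <-- BEST
  T (9.1%): difference = 2.2% <-- RUNNER-UP
  A (8.2%): difference = 3.1%
  O (7.5%): difference = 3.8%
  I (7.0%): difference = 4.3%
Step 3: Most likely is 'E' (12.7%, diff 1.4%); second most likely is 'T' (9.1%, diff 2.2%).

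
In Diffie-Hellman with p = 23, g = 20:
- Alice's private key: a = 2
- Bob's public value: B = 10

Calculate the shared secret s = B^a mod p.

Step 1: s = B^a mod p = 10^2 mod 23.
  10^1 mod 23 = 10
  10^2 mod 23 = (10 * 10) mod 23 = 8
Result: shared secret = 8.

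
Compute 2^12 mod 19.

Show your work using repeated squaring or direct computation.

Step 1: Compute 2^12 mod 19 step by step, reducing modulo 19 at each step.
  2^1 mod 19 = 2
  2^2 mod 19 = (2 * 2) mod 19 = 4
  2^3 mod 19 = (4 * 2) mod 19 = 8
  2^4 mod 19 = (8 * 2) mod 19 = 16
  2^5 mod 19 = (16 * 2) mod 19 = 13
  2^6 mod 19 = (13 * 2) mod 19 = 7
  2^7 mod 19 = (7 * 2) mod 19 = 14
  2^8 mod 19 = (14 * 2) mod 19 = 9
  2^9 mod 19 = (9 * 2) mod 19 = 18
  2^10 mod 19 = (18 * 2) mod 19 = 17
  2^11 mod 19 = (17 * 2) mod 19 = 15
  2^12 mod 19 = (15 * 2) mod 19 = 11
Step 2: Result = 11.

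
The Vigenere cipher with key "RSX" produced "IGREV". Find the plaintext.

Step 1: Extend key: RSXRS
Step 2: Decrypt each letter (c - k) mod 26:
  I(8) - R(17) = (8-17) mod 26 = 17 = R
  G(6) - S(18) = (6-18) mod 26 = 14 = O
  R(17) - X(23) = (17-23) mod 26 = 20 = U
  E(4) - R(17) = (4-17) mod 26 = 13 = N
  V(21) - S(18) = (21-18) mod 26 = 3 = D
Plaintext: ROUND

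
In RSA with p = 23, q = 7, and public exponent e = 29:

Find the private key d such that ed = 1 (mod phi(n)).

Step 1: n = 23 * 7 = 161.
Step 2: phi(n) = 22 * 6 = 132.
Step 3: Find d such that 29 * d = 1 (mod 132).
Step 4: d = 29^(-1) mod 132 = 41.
Verification: 29 * 41 = 1189 = 9 * 132 + 1.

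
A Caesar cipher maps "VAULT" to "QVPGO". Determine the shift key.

Step 1: Compare first letters: V (position 21) -> Q (position 16).
Step 2: Shift = (16 - 21) mod 26 = 21.
The shift value is 21.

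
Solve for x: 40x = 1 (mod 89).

Step 1: We need x such that 40 * x = 1 (mod 89).
Step 2: Using the extended Euclidean algorithm or trial:
  40 * 69 = 2760 = 31 * 89 + 1.
Step 3: Since 2760 mod 89 = 1, the inverse is x = 69.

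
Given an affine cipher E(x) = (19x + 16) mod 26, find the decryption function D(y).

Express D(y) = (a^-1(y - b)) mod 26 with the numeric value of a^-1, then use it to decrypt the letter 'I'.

Step 1: Find a^-1, the modular inverse of 19 mod 26.
Step 2: We need 19 * a^-1 = 1 (mod 26).
Step 3: 19 * 11 = 209 = 8 * 26 + 1, so a^-1 = 11.
Step 4: D(y) = 11(y - 16) mod 26.
Step 5: Apply to 'I' (y = 8): D(8) = 11 * (8 - 16) mod 26 = 11 * -8 mod 26 = 16 -> 'Q'.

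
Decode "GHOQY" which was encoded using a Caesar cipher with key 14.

Step 1: Reverse the shift by subtracting 14 from each letter position.
  G (position 6) -> position (6-14) mod 26 = 18 -> S
  H (position 7) -> position (7-14) mod 26 = 19 -> T
  O (position 14) -> position (14-14) mod 26 = 0 -> A
  Q (position 16) -> position (16-14) mod 26 = 2 -> C
  Y (position 24) -> position (24-14) mod 26 = 10 -> K
Decrypted message: STACK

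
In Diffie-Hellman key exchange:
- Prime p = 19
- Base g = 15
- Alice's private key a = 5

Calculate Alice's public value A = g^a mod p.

Step 1: A = g^a mod p = 15^5 mod 19.
  15^1 mod 19 = 15
  15^2 mod 19 = (15 * 15) mod 19 = 16
  15^3 mod 19 = (16 * 15) mod 19 = 12
  15^4 mod 19 = (12 * 15) mod 19 = 9
  15^5 mod 19 = (9 * 15) mod 19 = 2
Result: A = 2.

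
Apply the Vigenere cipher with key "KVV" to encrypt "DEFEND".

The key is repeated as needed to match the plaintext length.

Step 1: Repeat key to match plaintext length:
  Plaintext: DEFEND
  Key:       KVVKVV
Step 2: Encrypt each letter:
  D(3) + K(10) = (3+10) mod 26 = 13 = N
  E(4) + V(21) = (4+21) mod 26 = 25 = Z
  F(5) + V(21) = (5+21) mod 26 = 0 = A
  E(4) + K(10) = (4+10) mod 26 = 14 = O
  N(13) + V(21) = (13+21) mod 26 = 8 = I
  D(3) + V(21) = (3+21) mod 26 = 24 = Y
Ciphertext: NZAOIY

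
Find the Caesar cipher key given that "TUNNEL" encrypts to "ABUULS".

Step 1: Compare first letters: T (position 19) -> A (position 0).
Step 2: Shift = (0 - 19) mod 26 = 7.
The shift value is 7.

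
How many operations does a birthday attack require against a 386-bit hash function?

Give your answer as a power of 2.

Step 1: The birthday paradox gives collision probability ~50% after sqrt(2^n) = 2^(n/2) hashes.
Step 2: For 386-bit output: 2^(386/2) = 2^193.
Step 3: Approximately 2^193 hash computations needed.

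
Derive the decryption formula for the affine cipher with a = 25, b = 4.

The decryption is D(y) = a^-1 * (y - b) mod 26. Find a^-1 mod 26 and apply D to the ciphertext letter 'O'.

Step 1: Find a^-1, the modular inverse of 25 mod 26.
Step 2: We need 25 * a^-1 = 1 (mod 26).
Step 3: 25 * 25 = 625 = 24 * 26 + 1, so a^-1 = 25.
Step 4: D(y) = 25(y - 4) mod 26.
Step 5: Apply to 'O' (y = 14): D(14) = 25 * (14 - 4) mod 26 = 25 * 10 mod 26 = 16 -> 'Q'.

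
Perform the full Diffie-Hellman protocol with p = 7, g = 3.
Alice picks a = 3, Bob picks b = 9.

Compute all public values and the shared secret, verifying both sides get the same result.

Step 1: A = g^a mod p = 3^3 mod 7 = 6.
Step 2: B = g^b mod p = 3^9 mod 7 = 6.
Step 3: Alice computes s = B^a mod p = 6^3 mod 7 = 6.
Step 4: Bob computes s = A^b mod p = 6^9 mod 7 = 6.
Both sides agree: shared secret = 6.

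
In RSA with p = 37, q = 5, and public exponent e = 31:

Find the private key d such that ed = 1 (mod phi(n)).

Step 1: n = 37 * 5 = 185.
Step 2: phi(n) = 36 * 4 = 144.
Step 3: Find d such that 31 * d = 1 (mod 144).
Step 4: d = 31^(-1) mod 144 = 79.
Verification: 31 * 79 = 2449 = 17 * 144 + 1.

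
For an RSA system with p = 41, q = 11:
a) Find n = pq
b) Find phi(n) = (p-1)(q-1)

Step 1: n = p * q = 41 * 11 = 451.
Step 2: phi(n) = (p-1)(q-1) = 40 * 10 = 400.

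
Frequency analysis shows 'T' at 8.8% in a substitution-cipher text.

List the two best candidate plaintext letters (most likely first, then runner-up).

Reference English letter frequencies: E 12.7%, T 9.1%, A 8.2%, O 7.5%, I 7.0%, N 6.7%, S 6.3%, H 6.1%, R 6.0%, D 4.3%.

Step 1: Observed frequency of 'T' is 8.8%.
Step 2: Compute distances to each reference frequency and sort:
  T (9.1%): difference = 0.3% <-- BEST
  A (8.2%): difference = 0.6% <-- RUNNER-UP
  O (7.5%): difference = 1.3%
  I (7.0%): difference = 1.8%
  N (6.7%): difference = 2.1%
Step 3: Most likely is 'T' (9.1%, diff 0.3%); second most likely is 'A' (8.2%, diff 0.6%).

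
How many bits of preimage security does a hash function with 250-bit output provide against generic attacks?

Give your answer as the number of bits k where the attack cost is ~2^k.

Step 1: The hash has a 250-bit output.
Step 2: Preimage resistance means: given a digest h(x), it should be infeasible to find any input that hashes to it.
With a 250-bit output there are 2^250 possible digests, so a generic brute-force preimage search costs about 2^250 evaluations.
Step 3: Security level = 250 bits.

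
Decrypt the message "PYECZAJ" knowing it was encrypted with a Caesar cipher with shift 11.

Step 1: Reverse the shift by subtracting 11 from each letter position.
  P (position 15) -> position (15-11) mod 26 = 4 -> E
  Y (position 24) -> position (24-11) mod 26 = 13 -> N
  E (position 4) -> position (4-11) mod 26 = 19 -> T
  C (position 2) -> position (2-11) mod 26 = 17 -> R
  Z (position 25) -> position (25-11) mod 26 = 14 -> O
  A (position 0) -> position (0-11) mod 26 = 15 -> P
  J (position 9) -> position (9-11) mod 26 = 24 -> Y
Decrypted message: ENTROPY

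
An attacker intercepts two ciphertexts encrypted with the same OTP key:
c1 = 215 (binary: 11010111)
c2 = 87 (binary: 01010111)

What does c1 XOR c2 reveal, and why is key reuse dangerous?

Step 1: c1 XOR c2 = (m1 XOR k) XOR (m2 XOR k).
Step 2: By XOR associativity/commutativity: = m1 XOR m2 XOR k XOR k = m1 XOR m2.
Step 3: 11010111 XOR 01010111 = 10000000 = 128.
Step 4: The key cancels out! An attacker learns m1 XOR m2 = 128, revealing the relationship between plaintexts.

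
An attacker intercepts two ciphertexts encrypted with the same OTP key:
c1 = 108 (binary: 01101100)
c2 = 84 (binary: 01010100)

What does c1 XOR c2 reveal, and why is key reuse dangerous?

Step 1: c1 XOR c2 = (m1 XOR k) XOR (m2 XOR k).
Step 2: By XOR associativity/commutativity: = m1 XOR m2 XOR k XOR k = m1 XOR m2.
Step 3: 01101100 XOR 01010100 = 00111000 = 56.
Step 4: The key cancels out! An attacker learns m1 XOR m2 = 56, revealing the relationship between plaintexts.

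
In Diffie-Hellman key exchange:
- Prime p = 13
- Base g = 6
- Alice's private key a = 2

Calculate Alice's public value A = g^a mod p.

Step 1: A = g^a mod p = 6^2 mod 13.
  6^1 mod 13 = 6
  6^2 mod 13 = (6 * 6) mod 13 = 10
Result: A = 10.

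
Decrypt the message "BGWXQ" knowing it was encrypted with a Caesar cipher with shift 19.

Step 1: Reverse the shift by subtracting 19 from each letter position.
  B (position 1) -> position (1-19) mod 26 = 8 -> I
  G (position 6) -> position (6-19) mod 26 = 13 -> N
  W (position 22) -> position (22-19) mod 26 = 3 -> D
  X (position 23) -> position (23-19) mod 26 = 4 -> E
  Q (position 16) -> position (16-19) mod 26 = 23 -> X
Decrypted message: INDEX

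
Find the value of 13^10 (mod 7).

Step 1: Compute 13^10 mod 7 step by step, reducing modulo 7 at each step.
  13^1 mod 7 = 6
  13^2 mod 7 = (6 * 13) mod 7 = 1
  13^3 mod 7 = (1 * 13) mod 7 = 6
  13^4 mod 7 = (6 * 13) mod 7 = 1
  13^5 mod 7 = (1 * 13) mod 7 = 6
  13^6 mod 7 = (6 * 13) mod 7 = 1
  13^7 mod 7 = (1 * 13) mod 7 = 6
  13^8 mod 7 = (6 * 13) mod 7 = 1
  13^9 mod 7 = (1 * 13) mod 7 = 6
  13^10 mod 7 = (6 * 13) mod 7 = 1
Step 2: Result = 1.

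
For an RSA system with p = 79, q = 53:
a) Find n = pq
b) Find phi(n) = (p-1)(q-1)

Step 1: n = p * q = 79 * 53 = 4187.
Step 2: phi(n) = (p-1)(q-1) = 78 * 52 = 4056.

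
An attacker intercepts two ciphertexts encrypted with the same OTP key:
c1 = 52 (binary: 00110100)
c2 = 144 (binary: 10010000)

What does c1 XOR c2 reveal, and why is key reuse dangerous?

Step 1: c1 XOR c2 = (m1 XOR k) XOR (m2 XOR k).
Step 2: By XOR associativity/commutativity: = m1 XOR m2 XOR k XOR k = m1 XOR m2.
Step 3: 00110100 XOR 10010000 = 10100100 = 164.
Step 4: The key cancels out! An attacker learns m1 XOR m2 = 164, revealing the relationship between plaintexts.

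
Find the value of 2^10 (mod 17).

Step 1: Compute 2^10 mod 17 step by step, reducing modulo 17 at each step.
  2^1 mod 17 = 2
  2^2 mod 17 = (2 * 2) mod 17 = 4
  2^3 mod 17 = (4 * 2) mod 17 = 8
  2^4 mod 17 = (8 * 2) mod 17 = 16
  2^5 mod 17 = (16 * 2) mod 17 = 15
  2^6 mod 17 = (15 * 2) mod 17 = 13
  2^7 mod 17 = (13 * 2) mod 17 = 9
  2^8 mod 17 = (9 * 2) mod 17 = 1
  2^9 mod 17 = (1 * 2) mod 17 = 2
  2^10 mod 17 = (2 * 2) mod 17 = 4
Step 2: Result = 4.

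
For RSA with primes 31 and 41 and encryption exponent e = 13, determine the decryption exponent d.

Step 1: n = 31 * 41 = 1271.
Step 2: phi(n) = 30 * 40 = 1200.
Step 3: Find d such that 13 * d = 1 (mod 1200).
Step 4: d = 13^(-1) mod 1200 = 277.
Verification: 13 * 277 = 3601 = 3 * 1200 + 1.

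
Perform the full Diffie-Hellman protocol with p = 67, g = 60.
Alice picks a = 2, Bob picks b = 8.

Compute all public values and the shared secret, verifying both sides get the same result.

Step 1: A = g^a mod p = 60^2 mod 67 = 49.
Step 2: B = g^b mod p = 60^8 mod 67 = 54.
Step 3: Alice computes s = B^a mod p = 54^2 mod 67 = 35.
Step 4: Bob computes s = A^b mod p = 49^8 mod 67 = 35.
Both sides agree: shared secret = 35.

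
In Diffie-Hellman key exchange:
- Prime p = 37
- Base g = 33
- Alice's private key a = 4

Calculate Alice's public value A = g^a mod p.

Step 1: A = g^a mod p = 33^4 mod 37.
  33^1 mod 37 = 33
  33^2 mod 37 = (33 * 33) mod 37 = 16
  33^3 mod 37 = (16 * 33) mod 37 = 10
  33^4 mod 37 = (10 * 33) mod 37 = 34
Result: A = 34.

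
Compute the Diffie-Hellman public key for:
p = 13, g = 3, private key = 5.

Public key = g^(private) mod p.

Step 1: A = g^a mod p = 3^5 mod 13.
  3^1 mod 13 = 3
  3^2 mod 13 = (3 * 3) mod 13 = 9
  3^3 mod 13 = (9 * 3) mod 13 = 1
  3^4 mod 13 = (1 * 3) mod 13 = 3
  3^5 mod 13 = (3 * 3) mod 13 = 9
Result: A = 9.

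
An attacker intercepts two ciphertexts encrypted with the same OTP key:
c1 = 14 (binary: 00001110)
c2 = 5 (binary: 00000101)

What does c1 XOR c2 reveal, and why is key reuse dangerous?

Step 1: c1 XOR c2 = (m1 XOR k) XOR (m2 XOR k).
Step 2: By XOR associativity/commutativity: = m1 XOR m2 XOR k XOR k = m1 XOR m2.
Step 3: 00001110 XOR 00000101 = 00001011 = 11.
Step 4: The key cancels out! An attacker learns m1 XOR m2 = 11, revealing the relationship between plaintexts.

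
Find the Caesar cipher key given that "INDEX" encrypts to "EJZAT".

Step 1: Compare first letters: I (position 8) -> E (position 4).
Step 2: Shift = (4 - 8) mod 26 = 22.
The shift value is 22.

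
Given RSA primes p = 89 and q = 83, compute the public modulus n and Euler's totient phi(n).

Step 1: n = p * q = 89 * 83 = 7387.
Step 2: phi(n) = (p-1)(q-1) = 88 * 82 = 7216.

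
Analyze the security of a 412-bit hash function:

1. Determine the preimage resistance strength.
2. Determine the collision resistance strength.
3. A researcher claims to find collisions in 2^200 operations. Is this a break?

Step 1: Preimage resistance requires brute-force of 2^412 operations.
Step 2: Collision resistance (birthday bound) = 2^(412/2) = 2^206.
Step 3: The claimed attack costs 2^200 operations.
Step 4: Since 2^200 < 2^206, the claimed attack beats the generic birthday bound, so collision resistance is broken.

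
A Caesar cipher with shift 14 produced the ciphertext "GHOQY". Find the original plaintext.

Step 1: Reverse the shift by subtracting 14 from each letter position.
  G (position 6) -> position (6-14) mod 26 = 18 -> S
  H (position 7) -> position (7-14) mod 26 = 19 -> T
  O (position 14) -> position (14-14) mod 26 = 0 -> A
  Q (position 16) -> position (16-14) mod 26 = 2 -> C
  Y (position 24) -> position (24-14) mod 26 = 10 -> K
Decrypted message: STACK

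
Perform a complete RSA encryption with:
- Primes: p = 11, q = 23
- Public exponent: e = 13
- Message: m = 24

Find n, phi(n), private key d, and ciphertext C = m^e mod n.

Step 1: n = 11 * 23 = 253.
Step 2: phi(n) = (11-1)(23-1) = 10 * 22 = 220.
Step 3: Find d = 13^(-1) mod 220 = 17.
  Verify: 13 * 17 = 221 = 1 (mod 220).
Step 4: C = 24^13 mod 253 = 162.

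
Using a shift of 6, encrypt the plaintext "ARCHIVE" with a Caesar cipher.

Step 1: For each letter, shift forward by 6 positions (mod 26).
  A (position 0) -> position (0+6) mod 26 = 6 -> G
  R (position 17) -> position (17+6) mod 26 = 23 -> X
  C (position 2) -> position (2+6) mod 26 = 8 -> I
  H (position 7) -> position (7+6) mod 26 = 13 -> N
  I (position 8) -> position (8+6) mod 26 = 14 -> O
  V (position 21) -> position (21+6) mod 26 = 1 -> B
  E (position 4) -> position (4+6) mod 26 = 10 -> K
Result: GXINOBK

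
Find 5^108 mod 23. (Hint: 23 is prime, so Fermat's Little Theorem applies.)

Step 1: Since 23 is prime, by Fermat's Little Theorem: 5^22 = 1 (mod 23).
Step 2: Reduce exponent: 108 mod 22 = 20.
Step 3: So 5^108 = 5^20 (mod 23).
Step 4: 5^20 mod 23 = 12.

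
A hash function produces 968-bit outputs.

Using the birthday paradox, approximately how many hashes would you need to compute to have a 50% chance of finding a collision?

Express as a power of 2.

Step 1: The birthday paradox gives collision probability ~50% after sqrt(2^n) = 2^(n/2) hashes.
Step 2: For 968-bit output: 2^(968/2) = 2^484.
Step 3: Approximately 2^484 hash computations needed.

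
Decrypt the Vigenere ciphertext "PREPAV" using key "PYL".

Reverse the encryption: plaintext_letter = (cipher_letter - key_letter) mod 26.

Step 1: Extend key: PYLPYL
Step 2: Decrypt each letter (c - k) mod 26:
  P(15) - P(15) = (15-15) mod 26 = 0 = A
  R(17) - Y(24) = (17-24) mod 26 = 19 = T
  E(4) - L(11) = (4-11) mod 26 = 19 = T
  P(15) - P(15) = (15-15) mod 26 = 0 = A
  A(0) - Y(24) = (0-24) mod 26 = 2 = C
  V(21) - L(11) = (21-11) mod 26 = 10 = K
Plaintext: ATTACK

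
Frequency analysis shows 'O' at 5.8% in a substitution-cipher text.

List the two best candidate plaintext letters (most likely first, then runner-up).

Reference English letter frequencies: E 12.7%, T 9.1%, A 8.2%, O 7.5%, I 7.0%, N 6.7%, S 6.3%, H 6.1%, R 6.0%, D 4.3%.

Step 1: Observed frequency of 'O' is 5.8%.
Step 2: Compute distances to each reference frequency and sort:
  R (6.0%): difference = 0.2% <-- BEST
  H (6.1%): difference = 0.3% <-- RUNNER-UP
  S (6.3%): difference = 0.5%
  N (6.7%): difference = 0.9%
  I (7.0%): difference = 1.2%
Step 3: Most likely is 'R' (6.0%, diff 0.2%); second most likely is 'H' (6.1%, diff 0.3%).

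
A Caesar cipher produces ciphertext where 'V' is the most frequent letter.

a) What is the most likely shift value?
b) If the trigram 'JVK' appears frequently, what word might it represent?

Step 1: In English, 'E' is the most frequent letter (12.7%).
Step 2: The most frequent ciphertext letter is 'V' (position 21).
Step 3: Shift = (21 - 4) mod 26 = 17.
Step 4: Decrypt 'JVK' by shifting back 17:
  J -> S
  V -> E
  K -> T
Step 5: 'JVK' decrypts to 'SET'.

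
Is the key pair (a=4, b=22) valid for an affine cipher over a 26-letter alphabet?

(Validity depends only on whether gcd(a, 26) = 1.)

Step 1: Compute gcd(4, 26).
Step 2: gcd(4, 26) = 2.
Since gcd = 2 != 1, 4 shares a common factor with 26, so it cannot be used.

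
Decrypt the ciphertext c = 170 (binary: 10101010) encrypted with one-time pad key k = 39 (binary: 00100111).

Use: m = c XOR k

Step 1: XOR ciphertext with key:
  Ciphertext: 10101010
  Key:        00100111
  XOR:        10001101
Step 2: Plaintext = 10001101 = 141 in decimal.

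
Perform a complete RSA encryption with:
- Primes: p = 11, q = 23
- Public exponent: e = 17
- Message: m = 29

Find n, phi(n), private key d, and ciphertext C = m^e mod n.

Step 1: n = 11 * 23 = 253.
Step 2: phi(n) = (11-1)(23-1) = 10 * 22 = 220.
Step 3: Find d = 17^(-1) mod 220 = 13.
  Verify: 17 * 13 = 221 = 1 (mod 220).
Step 4: C = 29^17 mod 253 = 127.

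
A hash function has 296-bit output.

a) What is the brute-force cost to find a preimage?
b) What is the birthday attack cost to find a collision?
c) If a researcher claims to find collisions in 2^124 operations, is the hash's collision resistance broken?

Step 1: Preimage resistance requires brute-force of 2^296 operations.
Step 2: Collision resistance (birthday bound) = 2^(296/2) = 2^148.
Step 3: The claimed attack costs 2^124 operations.
Step 4: Since 2^124 < 2^148, the claimed attack beats the generic birthday bound, so collision resistance is broken.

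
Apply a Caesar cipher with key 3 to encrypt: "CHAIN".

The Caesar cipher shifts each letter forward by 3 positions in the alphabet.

Step 1: For each letter, shift forward by 3 positions (mod 26).
  C (position 2) -> position (2+3) mod 26 = 5 -> F
  H (position 7) -> position (7+3) mod 26 = 10 -> K
  A (position 0) -> position (0+3) mod 26 = 3 -> D
  I (position 8) -> position (8+3) mod 26 = 11 -> L
  N (position 13) -> position (13+3) mod 26 = 16 -> Q
Result: FKDLQ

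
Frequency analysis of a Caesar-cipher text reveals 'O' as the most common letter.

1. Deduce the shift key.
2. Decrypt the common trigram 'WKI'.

Step 1: In English, 'E' is the most frequent letter (12.7%).
Step 2: The most frequent ciphertext letter is 'O' (position 14).
Step 3: Shift = (14 - 4) mod 26 = 10.
Step 4: Decrypt 'WKI' by shifting back 10:
  W -> M
  K -> A
  I -> Y
Step 5: 'WKI' decrypts to 'MAY'.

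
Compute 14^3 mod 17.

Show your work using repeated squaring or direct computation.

Step 1: Compute 14^3 mod 17 step by step, reducing modulo 17 at each step.
  14^1 mod 17 = 14
  14^2 mod 17 = (14 * 14) mod 17 = 9
  14^3 mod 17 = (9 * 14) mod 17 = 7
Step 2: Result = 7.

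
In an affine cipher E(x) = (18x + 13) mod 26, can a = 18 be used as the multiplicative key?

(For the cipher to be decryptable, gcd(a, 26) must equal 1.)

Step 1: Compute gcd(18, 26).
Step 2: gcd(18, 26) = 2.
Since gcd = 2 != 1, 18 shares a common factor with 26, so it cannot be used.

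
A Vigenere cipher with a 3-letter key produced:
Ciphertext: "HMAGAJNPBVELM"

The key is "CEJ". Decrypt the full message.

Step 1: Key 'CEJ' has length 3. Extended key: CEJCEJCEJCEJC
Step 2: Decrypt each position:
  H(7) - C(2) = 5 = F
  M(12) - E(4) = 8 = I
  A(0) - J(9) = 17 = R
  G(6) - C(2) = 4 = E
  A(0) - E(4) = 22 = W
  J(9) - J(9) = 0 = A
  N(13) - C(2) = 11 = L
  P(15) - E(4) = 11 = L
  B(1) - J(9) = 18 = S
  V(21) - C(2) = 19 = T
  E(4) - E(4) = 0 = A
  L(11) - J(9) = 2 = C
  M(12) - C(2) = 10 = K
Plaintext: FIREWALLSTACK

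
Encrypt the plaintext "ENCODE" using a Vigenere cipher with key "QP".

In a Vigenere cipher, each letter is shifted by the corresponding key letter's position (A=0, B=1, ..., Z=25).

Step 1: Repeat key to match plaintext length:
  Plaintext: ENCODE
  Key:       QPQPQP
Step 2: Encrypt each letter:
  E(4) + Q(16) = (4+16) mod 26 = 20 = U
  N(13) + P(15) = (13+15) mod 26 = 2 = C
  C(2) + Q(16) = (2+16) mod 26 = 18 = S
  O(14) + P(15) = (14+15) mod 26 = 3 = D
  D(3) + Q(16) = (3+16) mod 26 = 19 = T
  E(4) + P(15) = (4+15) mod 26 = 19 = T
Ciphertext: UCSDTT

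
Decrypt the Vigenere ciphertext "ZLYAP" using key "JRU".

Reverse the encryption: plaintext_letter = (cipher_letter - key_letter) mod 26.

Step 1: Extend key: JRUJR
Step 2: Decrypt each letter (c - k) mod 26:
  Z(25) - J(9) = (25-9) mod 26 = 16 = Q
  L(11) - R(17) = (11-17) mod 26 = 20 = U
  Y(24) - U(20) = (24-20) mod 26 = 4 = E
  A(0) - J(9) = (0-9) mod 26 = 17 = R
  P(15) - R(17) = (15-17) mod 26 = 24 = Y
Plaintext: QUERY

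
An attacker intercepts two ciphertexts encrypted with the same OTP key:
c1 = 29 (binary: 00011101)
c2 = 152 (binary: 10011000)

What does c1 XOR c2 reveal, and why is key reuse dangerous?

Step 1: c1 XOR c2 = (m1 XOR k) XOR (m2 XOR k).
Step 2: By XOR associativity/commutativity: = m1 XOR m2 XOR k XOR k = m1 XOR m2.
Step 3: 00011101 XOR 10011000 = 10000101 = 133.
Step 4: The key cancels out! An attacker learns m1 XOR m2 = 133, revealing the relationship between plaintexts.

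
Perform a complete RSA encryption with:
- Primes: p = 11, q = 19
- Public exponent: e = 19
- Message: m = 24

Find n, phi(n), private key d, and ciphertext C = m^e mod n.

Step 1: n = 11 * 19 = 209.
Step 2: phi(n) = (11-1)(19-1) = 10 * 18 = 180.
Step 3: Find d = 19^(-1) mod 180 = 19.
  Verify: 19 * 19 = 361 = 1 (mod 180).
Step 4: C = 24^19 mod 209 = 138.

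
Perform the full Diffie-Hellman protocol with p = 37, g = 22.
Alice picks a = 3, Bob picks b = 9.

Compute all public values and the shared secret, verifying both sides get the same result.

Step 1: A = g^a mod p = 22^3 mod 37 = 29.
Step 2: B = g^b mod p = 22^9 mod 37 = 6.
Step 3: Alice computes s = B^a mod p = 6^3 mod 37 = 31.
Step 4: Bob computes s = A^b mod p = 29^9 mod 37 = 31.
Both sides agree: shared secret = 31.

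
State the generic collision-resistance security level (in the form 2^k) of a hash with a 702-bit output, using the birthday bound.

Step 1: The birthday paradox gives collision probability ~50% after sqrt(2^n) = 2^(n/2) hashes.
Step 2: For 702-bit output: 2^(702/2) = 2^351.
Step 3: Approximately 2^351 hash computations needed.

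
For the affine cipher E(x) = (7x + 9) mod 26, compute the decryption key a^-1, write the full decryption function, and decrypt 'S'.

Step 1: Find a^-1, the modular inverse of 7 mod 26.
Step 2: We need 7 * a^-1 = 1 (mod 26).
Step 3: 7 * 15 = 105 = 4 * 26 + 1, so a^-1 = 15.
Step 4: D(y) = 15(y - 9) mod 26.
Step 5: Apply to 'S' (y = 18): D(18) = 15 * (18 - 9) mod 26 = 15 * 9 mod 26 = 5 -> 'F'.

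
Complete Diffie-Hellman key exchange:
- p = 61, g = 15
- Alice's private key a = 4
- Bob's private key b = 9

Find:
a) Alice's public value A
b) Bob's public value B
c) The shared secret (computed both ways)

Step 1: A = g^a mod p = 15^4 mod 61 = 56.
Step 2: B = g^b mod p = 15^9 mod 61 = 9.
Step 3: Alice computes s = B^a mod p = 9^4 mod 61 = 34.
Step 4: Bob computes s = A^b mod p = 56^9 mod 61 = 34.
Both sides agree: shared secret = 34.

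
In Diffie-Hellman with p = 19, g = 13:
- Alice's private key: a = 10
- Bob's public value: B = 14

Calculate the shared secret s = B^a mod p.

Step 1: s = B^a mod p = 14^10 mod 19.
  14^1 mod 19 = 14
  14^2 mod 19 = (14 * 14) mod 19 = 6
  14^3 mod 19 = (6 * 14) mod 19 = 8
  14^4 mod 19 = (8 * 14) mod 19 = 17
  14^5 mod 19 = (17 * 14) mod 19 = 10
  14^6 mod 19 = (10 * 14) mod 19 = 7
  14^7 mod 19 = (7 * 14) mod 19 = 3
  14^8 mod 19 = (3 * 14) mod 19 = 4
  14^9 mod 19 = (4 * 14) mod 19 = 18
  14^10 mod 19 = (18 * 14) mod 19 = 5
Result: shared secret = 5.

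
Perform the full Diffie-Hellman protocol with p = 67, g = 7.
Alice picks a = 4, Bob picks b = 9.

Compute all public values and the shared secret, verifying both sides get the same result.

Step 1: A = g^a mod p = 7^4 mod 67 = 56.
Step 2: B = g^b mod p = 7^9 mod 67 = 43.
Step 3: Alice computes s = B^a mod p = 43^4 mod 67 = 59.
Step 4: Bob computes s = A^b mod p = 56^9 mod 67 = 59.
Both sides agree: shared secret = 59.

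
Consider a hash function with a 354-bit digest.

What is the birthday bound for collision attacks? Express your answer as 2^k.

Step 1: The birthday paradox gives collision probability ~50% after sqrt(2^n) = 2^(n/2) hashes.
Step 2: For 354-bit output: 2^(354/2) = 2^177.
Step 3: Approximately 2^177 hash computations needed.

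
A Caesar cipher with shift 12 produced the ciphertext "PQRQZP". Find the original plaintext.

Step 1: Reverse the shift by subtracting 12 from each letter position.
  P (position 15) -> position (15-12) mod 26 = 3 -> D
  Q (position 16) -> position (16-12) mod 26 = 4 -> E
  R (position 17) -> position (17-12) mod 26 = 5 -> F
  Q (position 16) -> position (16-12) mod 26 = 4 -> E
  Z (position 25) -> position (25-12) mod 26 = 13 -> N
  P (position 15) -> position (15-12) mod 26 = 3 -> D
Decrypted message: DEFEND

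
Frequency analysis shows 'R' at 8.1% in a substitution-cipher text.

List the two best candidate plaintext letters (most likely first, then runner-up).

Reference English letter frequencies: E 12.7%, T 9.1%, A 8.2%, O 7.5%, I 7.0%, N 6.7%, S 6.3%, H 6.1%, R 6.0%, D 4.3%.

Step 1: Observed frequency of 'R' is 8.1%.
Step 2: Compute distances to each reference frequency and sort:
  A (8.2%): difference = 0.1% <-- BEST
  O (7.5%): difference = 0.6% <-- RUNNER-UP
  T (9.1%): difference = 1.0%
  I (7.0%): difference = 1.1%
  N (6.7%): difference = 1.4%
Step 3: Most likely is 'A' (8.2%, diff 0.1%); second most likely is 'O' (7.5%, diff 0.6%).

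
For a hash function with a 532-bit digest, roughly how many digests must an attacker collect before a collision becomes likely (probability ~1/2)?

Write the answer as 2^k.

Step 1: The birthday paradox gives collision probability ~50% after sqrt(2^n) = 2^(n/2) hashes.
Step 2: For 532-bit output: 2^(532/2) = 2^266.
Step 3: Approximately 2^266 hash computations needed.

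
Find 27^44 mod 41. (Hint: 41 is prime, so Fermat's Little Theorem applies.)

Step 1: Since 41 is prime, by Fermat's Little Theorem: 27^40 = 1 (mod 41).
Step 2: Reduce exponent: 44 mod 40 = 4.
Step 3: So 27^44 = 27^4 (mod 41).
Step 4: 27^4 mod 41 = 40.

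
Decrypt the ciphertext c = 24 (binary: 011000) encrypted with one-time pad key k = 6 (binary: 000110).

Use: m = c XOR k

Step 1: XOR ciphertext with key:
  Ciphertext: 011000
  Key:        000110
  XOR:        011110
Step 2: Plaintext = 011110 = 30 in decimal.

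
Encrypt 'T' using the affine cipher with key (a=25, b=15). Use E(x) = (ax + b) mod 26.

Step 1: Convert 'T' to number: x = 19.
Step 2: E(19) = (25 * 19 + 15) mod 26 = 490 mod 26 = 22.
Step 3: Convert 22 back to letter: W.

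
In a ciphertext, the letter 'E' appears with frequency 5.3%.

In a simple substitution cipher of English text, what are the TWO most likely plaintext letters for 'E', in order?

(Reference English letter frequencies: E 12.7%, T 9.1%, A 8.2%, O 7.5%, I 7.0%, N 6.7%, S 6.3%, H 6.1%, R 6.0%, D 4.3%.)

Step 1: Observed frequency of 'E' is 5.3%.
Step 2: Compute distances to each reference frequency and sort:
  R (6.0%): difference = 0.7% <-- BEST
  H (6.1%): difference = 0.8% <-- RUNNER-UP
  S (6.3%): difference = 1.0%
  D (4.3%): difference = 1.0%
  N (6.7%): difference = 1.4%
Step 3: Most likely is 'R' (6.0%, diff 0.7%); second most likely is 'H' (6.1%, diff 0.8%).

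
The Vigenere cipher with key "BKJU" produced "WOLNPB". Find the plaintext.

Step 1: Extend key: BKJUBK
Step 2: Decrypt each letter (c - k) mod 26:
  W(22) - B(1) = (22-1) mod 26 = 21 = V
  O(14) - K(10) = (14-10) mod 26 = 4 = E
  L(11) - J(9) = (11-9) mod 26 = 2 = C
  N(13) - U(20) = (13-20) mod 26 = 19 = T
  P(15) - B(1) = (15-1) mod 26 = 14 = O
  B(1) - K(10) = (1-10) mod 26 = 17 = R
Plaintext: VECTOR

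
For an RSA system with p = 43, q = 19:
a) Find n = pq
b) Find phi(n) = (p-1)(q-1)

Step 1: n = p * q = 43 * 19 = 817.
Step 2: phi(n) = (p-1)(q-1) = 42 * 18 = 756.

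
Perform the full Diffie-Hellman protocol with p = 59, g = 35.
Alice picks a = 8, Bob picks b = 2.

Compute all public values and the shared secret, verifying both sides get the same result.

Step 1: A = g^a mod p = 35^8 mod 59 = 7.
Step 2: B = g^b mod p = 35^2 mod 59 = 45.
Step 3: Alice computes s = B^a mod p = 45^8 mod 59 = 49.
Step 4: Bob computes s = A^b mod p = 7^2 mod 59 = 49.
Both sides agree: shared secret = 49.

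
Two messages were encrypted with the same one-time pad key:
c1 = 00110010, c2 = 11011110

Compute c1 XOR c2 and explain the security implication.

Step 1: c1 XOR c2 = (m1 XOR k) XOR (m2 XOR k).
Step 2: By XOR associativity/commutativity: = m1 XOR m2 XOR k XOR k = m1 XOR m2.
Step 3: 00110010 XOR 11011110 = 11101100 = 236.
Step 4: The key cancels out! An attacker learns m1 XOR m2 = 236, revealing the relationship between plaintexts.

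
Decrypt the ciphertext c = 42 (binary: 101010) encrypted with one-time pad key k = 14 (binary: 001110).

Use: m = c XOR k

Step 1: XOR ciphertext with key:
  Ciphertext: 101010
  Key:        001110
  XOR:        100100
Step 2: Plaintext = 100100 = 36 in decimal.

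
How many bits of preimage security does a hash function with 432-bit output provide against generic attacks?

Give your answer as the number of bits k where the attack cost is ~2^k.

Step 1: The hash has a 432-bit output.
Step 2: Preimage resistance means: given a digest h(x), it should be infeasible to find any input that hashes to it.
With a 432-bit output there are 2^432 possible digests, so a generic brute-force preimage search costs about 2^432 evaluations.
Step 3: Security level = 432 bits.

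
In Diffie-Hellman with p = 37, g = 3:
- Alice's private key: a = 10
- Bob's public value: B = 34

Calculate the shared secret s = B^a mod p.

Step 1: s = B^a mod p = 34^10 mod 37.
  34^1 mod 37 = 34
  34^2 mod 37 = (34 * 34) mod 37 = 9
  34^3 mod 37 = (9 * 34) mod 37 = 10
  34^4 mod 37 = (10 * 34) mod 37 = 7
  34^5 mod 37 = (7 * 34) mod 37 = 16
  34^6 mod 37 = (16 * 34) mod 37 = 26
  34^7 mod 37 = (26 * 34) mod 37 = 33
  34^8 mod 37 = (33 * 34) mod 37 = 12
  34^9 mod 37 = (12 * 34) mod 37 = 1
  34^10 mod 37 = (1 * 34) mod 37 = 34
Result: shared secret = 34.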